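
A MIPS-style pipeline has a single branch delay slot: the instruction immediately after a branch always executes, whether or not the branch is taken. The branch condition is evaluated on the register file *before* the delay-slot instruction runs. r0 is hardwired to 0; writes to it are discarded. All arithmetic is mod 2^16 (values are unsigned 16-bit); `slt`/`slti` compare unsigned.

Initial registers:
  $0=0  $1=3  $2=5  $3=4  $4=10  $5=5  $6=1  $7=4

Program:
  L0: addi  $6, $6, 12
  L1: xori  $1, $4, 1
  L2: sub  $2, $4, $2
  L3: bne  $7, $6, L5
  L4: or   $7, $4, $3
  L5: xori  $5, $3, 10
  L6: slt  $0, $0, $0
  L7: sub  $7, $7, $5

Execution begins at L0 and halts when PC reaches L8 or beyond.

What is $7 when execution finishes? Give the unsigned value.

  step pc=0: addi  $6, $6, 12  regs=(0,3,5,4,10,5,13,4)
  step pc=1: xori  $1, $4, 1  regs=(0,11,5,4,10,5,13,4)
  step pc=2: sub  $2, $4, $2  regs=(0,11,5,4,10,5,13,4)
  step pc=3: bne  $7, $6, L5  cond=T  regs=(0,11,5,4,10,5,13,4)
  step pc=4: or   $7, $4, $3  regs=(0,11,5,4,10,5,13,14)
  step pc=5: xori  $5, $3, 10  regs=(0,11,5,4,10,14,13,14)
  step pc=6: slt  $0, $0, $0  regs=(0,11,5,4,10,14,13,14)
  step pc=7: sub  $7, $7, $5  regs=(0,11,5,4,10,14,13,0)

0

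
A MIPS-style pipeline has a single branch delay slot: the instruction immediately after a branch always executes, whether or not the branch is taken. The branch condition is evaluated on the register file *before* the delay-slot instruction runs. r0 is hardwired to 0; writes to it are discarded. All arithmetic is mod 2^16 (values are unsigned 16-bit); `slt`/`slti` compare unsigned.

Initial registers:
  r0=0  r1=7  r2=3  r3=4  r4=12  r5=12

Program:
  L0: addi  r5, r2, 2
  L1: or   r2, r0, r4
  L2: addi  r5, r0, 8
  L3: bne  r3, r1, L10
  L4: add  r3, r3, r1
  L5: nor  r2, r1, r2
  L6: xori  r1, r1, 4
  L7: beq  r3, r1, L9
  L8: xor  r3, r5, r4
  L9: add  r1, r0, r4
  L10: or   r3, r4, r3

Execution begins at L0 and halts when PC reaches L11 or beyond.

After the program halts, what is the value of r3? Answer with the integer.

15

[0] addi  r5, r2, 2  →  {r0:0, r1:7, r2:3, r3:4, r4:12, r5:5}
[1] or   r2, r0, r4  →  {r0:0, r1:7, r2:12, r3:4, r4:12, r5:5}
[2] addi  r5, r0, 8  →  {r0:0, r1:7, r2:12, r3:4, r4:12, r5:8}
[3] bne  r3, r1, L10  →  {r0:0, r1:7, r2:12, r3:4, r4:12, r5:8}  ⟨branch taken⟩
[4] add  r3, r3, r1  →  {r0:0, r1:7, r2:12, r3:11, r4:12, r5:8}
[10] or   r3, r4, r3  →  {r0:0, r1:7, r2:12, r3:15, r4:12, r5:8}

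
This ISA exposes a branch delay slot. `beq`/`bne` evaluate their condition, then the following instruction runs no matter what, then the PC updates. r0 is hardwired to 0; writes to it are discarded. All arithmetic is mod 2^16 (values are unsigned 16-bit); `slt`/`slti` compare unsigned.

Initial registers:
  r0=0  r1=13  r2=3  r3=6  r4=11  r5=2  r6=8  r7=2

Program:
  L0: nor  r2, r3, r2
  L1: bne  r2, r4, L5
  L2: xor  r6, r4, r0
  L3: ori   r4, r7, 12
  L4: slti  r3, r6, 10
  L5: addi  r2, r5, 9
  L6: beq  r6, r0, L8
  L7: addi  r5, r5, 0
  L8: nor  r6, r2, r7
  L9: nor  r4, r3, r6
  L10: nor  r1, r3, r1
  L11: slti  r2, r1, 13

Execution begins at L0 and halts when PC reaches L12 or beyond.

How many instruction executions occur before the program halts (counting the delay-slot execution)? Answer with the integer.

#0 nor  r2, r3, r2 ; 0/13/65528/6/11/2/8/2
#1 bne  r2, r4, L5 ; 0/13/65528/6/11/2/8/2 ; →target
#2 xor  r6, r4, r0 ; 0/13/65528/6/11/2/11/2
#5 addi  r2, r5, 9 ; 0/13/11/6/11/2/11/2
#6 beq  r6, r0, L8 ; 0/13/11/6/11/2/11/2 ; →fallthru
#7 addi  r5, r5, 0 ; 0/13/11/6/11/2/11/2
#8 nor  r6, r2, r7 ; 0/13/11/6/11/2/65524/2
#9 nor  r4, r3, r6 ; 0/13/11/6/9/2/65524/2
#10 nor  r1, r3, r1 ; 0/65520/11/6/9/2/65524/2
#11 slti  r2, r1, 13 ; 0/65520/0/6/9/2/65524/2

10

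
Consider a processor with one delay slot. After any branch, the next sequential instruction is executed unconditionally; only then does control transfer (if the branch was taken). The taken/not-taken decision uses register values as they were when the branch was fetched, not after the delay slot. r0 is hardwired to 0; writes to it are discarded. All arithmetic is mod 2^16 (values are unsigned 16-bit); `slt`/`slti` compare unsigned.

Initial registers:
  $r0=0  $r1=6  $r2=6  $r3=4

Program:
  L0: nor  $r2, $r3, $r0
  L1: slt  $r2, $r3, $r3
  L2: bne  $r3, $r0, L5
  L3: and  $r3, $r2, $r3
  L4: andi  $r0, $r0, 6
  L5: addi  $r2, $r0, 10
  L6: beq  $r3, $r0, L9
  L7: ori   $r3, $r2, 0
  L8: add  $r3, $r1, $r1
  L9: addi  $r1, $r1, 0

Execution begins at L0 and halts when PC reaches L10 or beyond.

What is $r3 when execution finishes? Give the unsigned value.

10

[0] nor  $r2, $r3, $r0  →  {$r0:0, $r1:6, $r2:65531, $r3:4}
[1] slt  $r2, $r3, $r3  →  {$r0:0, $r1:6, $r2:0, $r3:4}
[2] bne  $r3, $r0, L5  →  {$r0:0, $r1:6, $r2:0, $r3:4}  ⟨branch taken⟩
[3] and  $r3, $r2, $r3  →  {$r0:0, $r1:6, $r2:0, $r3:0}
[5] addi  $r2, $r0, 10  →  {$r0:0, $r1:6, $r2:10, $r3:0}
[6] beq  $r3, $r0, L9  →  {$r0:0, $r1:6, $r2:10, $r3:0}  ⟨branch taken⟩
[7] ori   $r3, $r2, 0  →  {$r0:0, $r1:6, $r2:10, $r3:10}
[9] addi  $r1, $r1, 0  →  {$r0:0, $r1:6, $r2:10, $r3:10}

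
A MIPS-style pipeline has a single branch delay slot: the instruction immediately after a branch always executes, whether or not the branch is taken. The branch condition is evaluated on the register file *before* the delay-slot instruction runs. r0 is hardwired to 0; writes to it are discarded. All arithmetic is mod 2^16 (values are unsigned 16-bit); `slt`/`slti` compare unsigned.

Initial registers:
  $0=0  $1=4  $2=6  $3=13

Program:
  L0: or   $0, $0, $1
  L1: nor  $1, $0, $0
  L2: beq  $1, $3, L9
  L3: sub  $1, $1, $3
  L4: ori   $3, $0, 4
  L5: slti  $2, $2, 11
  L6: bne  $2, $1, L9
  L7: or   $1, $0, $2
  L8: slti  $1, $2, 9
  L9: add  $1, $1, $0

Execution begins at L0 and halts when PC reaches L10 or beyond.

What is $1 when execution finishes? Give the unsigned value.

#0 or   $0, $0, $1 ; 0/4/6/13
#1 nor  $1, $0, $0 ; 0/65535/6/13
#2 beq  $1, $3, L9 ; 0/65535/6/13 ; →fallthru
#3 sub  $1, $1, $3 ; 0/65522/6/13
#4 ori   $3, $0, 4 ; 0/65522/6/4
#5 slti  $2, $2, 11 ; 0/65522/1/4
#6 bne  $2, $1, L9 ; 0/65522/1/4 ; →target
#7 or   $1, $0, $2 ; 0/1/1/4
#9 add  $1, $1, $0 ; 0/1/1/4

1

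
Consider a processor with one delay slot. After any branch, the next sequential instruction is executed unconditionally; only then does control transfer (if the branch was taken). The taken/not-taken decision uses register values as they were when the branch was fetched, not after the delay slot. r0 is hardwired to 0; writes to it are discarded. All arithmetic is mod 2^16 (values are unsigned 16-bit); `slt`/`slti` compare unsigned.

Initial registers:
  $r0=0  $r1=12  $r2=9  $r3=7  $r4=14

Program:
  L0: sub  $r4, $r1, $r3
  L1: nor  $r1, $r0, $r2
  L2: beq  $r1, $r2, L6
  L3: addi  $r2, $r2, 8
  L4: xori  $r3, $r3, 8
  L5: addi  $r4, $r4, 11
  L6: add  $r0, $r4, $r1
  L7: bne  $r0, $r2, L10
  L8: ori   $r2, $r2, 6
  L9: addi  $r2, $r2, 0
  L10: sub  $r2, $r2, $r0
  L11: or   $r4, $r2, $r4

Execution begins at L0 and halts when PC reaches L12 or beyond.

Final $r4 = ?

23

  step pc=0: sub  $r4, $r1, $r3  regs=(0,12,9,7,5)
  step pc=1: nor  $r1, $r0, $r2  regs=(0,65526,9,7,5)
  step pc=2: beq  $r1, $r2, L6  cond=F  regs=(0,65526,9,7,5)
  step pc=3: addi  $r2, $r2, 8  regs=(0,65526,17,7,5)
  step pc=4: xori  $r3, $r3, 8  regs=(0,65526,17,15,5)
  step pc=5: addi  $r4, $r4, 11  regs=(0,65526,17,15,16)
  step pc=6: add  $r0, $r4, $r1  regs=(0,65526,17,15,16)
  step pc=7: bne  $r0, $r2, L10  cond=T  regs=(0,65526,17,15,16)
  step pc=8: ori   $r2, $r2, 6  regs=(0,65526,23,15,16)
  step pc=10: sub  $r2, $r2, $r0  regs=(0,65526,23,15,16)
  step pc=11: or   $r4, $r2, $r4  regs=(0,65526,23,15,23)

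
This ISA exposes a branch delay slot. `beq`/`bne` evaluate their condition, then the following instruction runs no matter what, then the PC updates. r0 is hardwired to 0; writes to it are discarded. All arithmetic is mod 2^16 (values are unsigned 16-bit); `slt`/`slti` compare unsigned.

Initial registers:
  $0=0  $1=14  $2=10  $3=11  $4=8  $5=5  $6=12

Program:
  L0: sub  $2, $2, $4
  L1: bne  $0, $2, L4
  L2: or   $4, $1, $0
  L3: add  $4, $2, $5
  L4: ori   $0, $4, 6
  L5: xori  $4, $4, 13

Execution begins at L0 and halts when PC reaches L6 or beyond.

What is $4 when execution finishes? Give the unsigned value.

  step pc=0: sub  $2, $2, $4  regs=(0,14,2,11,8,5,12)
  step pc=1: bne  $0, $2, L4  cond=T  regs=(0,14,2,11,8,5,12)
  step pc=2: or   $4, $1, $0  regs=(0,14,2,11,14,5,12)
  step pc=4: ori   $0, $4, 6  regs=(0,14,2,11,14,5,12)
  step pc=5: xori  $4, $4, 13  regs=(0,14,2,11,3,5,12)

3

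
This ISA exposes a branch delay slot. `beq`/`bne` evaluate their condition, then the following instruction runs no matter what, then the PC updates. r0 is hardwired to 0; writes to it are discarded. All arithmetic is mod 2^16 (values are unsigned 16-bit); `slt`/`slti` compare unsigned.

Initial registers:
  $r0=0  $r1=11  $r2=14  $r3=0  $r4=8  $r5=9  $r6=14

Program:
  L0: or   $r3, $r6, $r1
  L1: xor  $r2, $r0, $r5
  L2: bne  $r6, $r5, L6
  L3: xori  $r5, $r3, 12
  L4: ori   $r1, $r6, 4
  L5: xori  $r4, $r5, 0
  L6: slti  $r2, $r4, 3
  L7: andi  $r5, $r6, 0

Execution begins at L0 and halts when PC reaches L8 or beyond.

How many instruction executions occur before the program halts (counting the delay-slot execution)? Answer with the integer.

#0 or   $r3, $r6, $r1 ; 0/11/14/15/8/9/14
#1 xor  $r2, $r0, $r5 ; 0/11/9/15/8/9/14
#2 bne  $r6, $r5, L6 ; 0/11/9/15/8/9/14 ; →target
#3 xori  $r5, $r3, 12 ; 0/11/9/15/8/3/14
#6 slti  $r2, $r4, 3 ; 0/11/0/15/8/3/14
#7 andi  $r5, $r6, 0 ; 0/11/0/15/8/0/14

6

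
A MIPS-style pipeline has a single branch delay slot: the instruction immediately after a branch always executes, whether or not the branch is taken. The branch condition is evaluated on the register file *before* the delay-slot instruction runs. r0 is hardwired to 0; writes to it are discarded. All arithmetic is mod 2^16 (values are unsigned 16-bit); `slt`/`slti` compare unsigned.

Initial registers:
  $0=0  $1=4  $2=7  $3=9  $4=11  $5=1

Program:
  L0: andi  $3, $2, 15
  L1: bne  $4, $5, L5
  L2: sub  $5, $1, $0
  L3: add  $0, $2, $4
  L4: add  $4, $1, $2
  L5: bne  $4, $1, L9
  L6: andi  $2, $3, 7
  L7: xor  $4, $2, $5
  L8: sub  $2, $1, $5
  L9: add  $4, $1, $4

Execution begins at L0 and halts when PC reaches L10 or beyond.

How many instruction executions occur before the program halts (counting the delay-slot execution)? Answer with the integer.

PC=0  andi  $3, $2, 15       | $0=0 $1=4 $2=7 $3=7 $4=11 $5=1
PC=1  bne  $4, $5, L5        | $0=0 $1=4 $2=7 $3=7 $4=11 $5=1  [TAKEN]
PC=2  sub  $5, $1, $0        | $0=0 $1=4 $2=7 $3=7 $4=11 $5=4
PC=5  bne  $4, $1, L9        | $0=0 $1=4 $2=7 $3=7 $4=11 $5=4  [TAKEN]
PC=6  andi  $2, $3, 7        | $0=0 $1=4 $2=7 $3=7 $4=11 $5=4
PC=9  add  $4, $1, $4        | $0=0 $1=4 $2=7 $3=7 $4=15 $5=4

6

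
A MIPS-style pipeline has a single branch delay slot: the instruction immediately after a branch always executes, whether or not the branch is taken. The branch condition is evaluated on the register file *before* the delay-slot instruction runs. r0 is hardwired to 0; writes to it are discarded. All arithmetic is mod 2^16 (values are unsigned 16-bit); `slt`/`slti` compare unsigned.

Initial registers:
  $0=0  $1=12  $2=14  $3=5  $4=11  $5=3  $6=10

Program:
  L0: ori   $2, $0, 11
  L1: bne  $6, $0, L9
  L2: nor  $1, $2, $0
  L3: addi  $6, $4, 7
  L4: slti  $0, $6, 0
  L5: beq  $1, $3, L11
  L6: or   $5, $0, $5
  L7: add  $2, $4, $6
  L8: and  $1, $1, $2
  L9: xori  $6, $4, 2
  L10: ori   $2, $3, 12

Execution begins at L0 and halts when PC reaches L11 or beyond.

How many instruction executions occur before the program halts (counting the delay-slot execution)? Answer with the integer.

5

  step pc=0: ori   $2, $0, 11  regs=(0,12,11,5,11,3,10)
  step pc=1: bne  $6, $0, L9  cond=T  regs=(0,12,11,5,11,3,10)
  step pc=2: nor  $1, $2, $0  regs=(0,65524,11,5,11,3,10)
  step pc=9: xori  $6, $4, 2  regs=(0,65524,11,5,11,3,9)
  step pc=10: ori   $2, $3, 12  regs=(0,65524,13,5,11,3,9)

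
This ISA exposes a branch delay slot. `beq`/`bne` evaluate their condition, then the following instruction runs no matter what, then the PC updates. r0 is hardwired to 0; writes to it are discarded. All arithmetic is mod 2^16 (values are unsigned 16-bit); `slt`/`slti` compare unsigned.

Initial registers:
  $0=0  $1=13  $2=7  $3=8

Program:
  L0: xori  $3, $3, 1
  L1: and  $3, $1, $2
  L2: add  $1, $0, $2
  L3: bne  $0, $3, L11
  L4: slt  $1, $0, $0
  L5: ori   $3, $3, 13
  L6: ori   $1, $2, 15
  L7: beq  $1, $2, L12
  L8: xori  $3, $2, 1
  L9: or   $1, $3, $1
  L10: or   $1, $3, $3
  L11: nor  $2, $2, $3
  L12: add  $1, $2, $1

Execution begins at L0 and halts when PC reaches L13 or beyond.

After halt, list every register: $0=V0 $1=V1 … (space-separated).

$0=0 $1=65528 $2=65528 $3=5

#0 xori  $3, $3, 1 ; 0/13/7/9
#1 and  $3, $1, $2 ; 0/13/7/5
#2 add  $1, $0, $2 ; 0/7/7/5
#3 bne  $0, $3, L11 ; 0/7/7/5 ; →target
#4 slt  $1, $0, $0 ; 0/0/7/5
#11 nor  $2, $2, $3 ; 0/0/65528/5
#12 add  $1, $2, $1 ; 0/65528/65528/5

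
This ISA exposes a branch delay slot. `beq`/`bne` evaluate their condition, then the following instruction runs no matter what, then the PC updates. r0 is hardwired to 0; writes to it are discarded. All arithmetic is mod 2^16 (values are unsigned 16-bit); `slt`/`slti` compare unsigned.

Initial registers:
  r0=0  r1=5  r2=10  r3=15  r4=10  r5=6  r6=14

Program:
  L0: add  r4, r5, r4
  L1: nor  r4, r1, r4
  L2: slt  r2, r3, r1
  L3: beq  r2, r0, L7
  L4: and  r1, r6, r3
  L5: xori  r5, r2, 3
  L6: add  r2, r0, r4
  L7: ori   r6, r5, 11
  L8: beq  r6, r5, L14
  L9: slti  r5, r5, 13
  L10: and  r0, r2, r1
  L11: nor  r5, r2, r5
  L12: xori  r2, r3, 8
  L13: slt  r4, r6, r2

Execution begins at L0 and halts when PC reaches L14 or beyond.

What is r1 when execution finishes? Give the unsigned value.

  step pc=0: add  r4, r5, r4  regs=(0,5,10,15,16,6,14)
  step pc=1: nor  r4, r1, r4  regs=(0,5,10,15,65514,6,14)
  step pc=2: slt  r2, r3, r1  regs=(0,5,0,15,65514,6,14)
  step pc=3: beq  r2, r0, L7  cond=T  regs=(0,5,0,15,65514,6,14)
  step pc=4: and  r1, r6, r3  regs=(0,14,0,15,65514,6,14)
  step pc=7: ori   r6, r5, 11  regs=(0,14,0,15,65514,6,15)
  step pc=8: beq  r6, r5, L14  cond=F  regs=(0,14,0,15,65514,6,15)
  step pc=9: slti  r5, r5, 13  regs=(0,14,0,15,65514,1,15)
  step pc=10: and  r0, r2, r1  regs=(0,14,0,15,65514,1,15)
  step pc=11: nor  r5, r2, r5  regs=(0,14,0,15,65514,65534,15)
  step pc=12: xori  r2, r3, 8  regs=(0,14,7,15,65514,65534,15)
  step pc=13: slt  r4, r6, r2  regs=(0,14,7,15,0,65534,15)

14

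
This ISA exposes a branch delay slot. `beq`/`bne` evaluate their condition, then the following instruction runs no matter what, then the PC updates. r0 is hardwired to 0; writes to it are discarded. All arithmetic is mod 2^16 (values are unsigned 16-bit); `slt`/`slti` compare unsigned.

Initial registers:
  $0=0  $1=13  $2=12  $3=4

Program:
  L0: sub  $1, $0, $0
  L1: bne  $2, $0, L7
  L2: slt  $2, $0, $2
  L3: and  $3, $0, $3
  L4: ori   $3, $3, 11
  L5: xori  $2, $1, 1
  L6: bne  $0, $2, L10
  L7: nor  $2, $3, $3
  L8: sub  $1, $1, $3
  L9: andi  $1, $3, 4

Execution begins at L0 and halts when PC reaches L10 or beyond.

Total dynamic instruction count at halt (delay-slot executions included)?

6

#0 sub  $1, $0, $0 ; 0/0/12/4
#1 bne  $2, $0, L7 ; 0/0/12/4 ; →target
#2 slt  $2, $0, $2 ; 0/0/1/4
#7 nor  $2, $3, $3 ; 0/0/65531/4
#8 sub  $1, $1, $3 ; 0/65532/65531/4
#9 andi  $1, $3, 4 ; 0/4/65531/4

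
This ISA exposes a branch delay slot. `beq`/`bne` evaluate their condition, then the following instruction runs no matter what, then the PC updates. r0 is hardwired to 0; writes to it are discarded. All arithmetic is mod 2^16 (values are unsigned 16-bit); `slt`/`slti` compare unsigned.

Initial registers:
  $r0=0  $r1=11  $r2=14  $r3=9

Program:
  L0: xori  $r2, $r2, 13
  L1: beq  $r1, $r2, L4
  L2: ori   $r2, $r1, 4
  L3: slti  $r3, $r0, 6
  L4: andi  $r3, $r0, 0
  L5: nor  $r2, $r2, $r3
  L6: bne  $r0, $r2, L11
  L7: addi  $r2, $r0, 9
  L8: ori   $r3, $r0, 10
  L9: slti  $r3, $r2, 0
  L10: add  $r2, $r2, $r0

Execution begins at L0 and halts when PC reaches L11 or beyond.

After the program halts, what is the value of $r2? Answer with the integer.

#0 xori  $r2, $r2, 13 ; 0/11/3/9
#1 beq  $r1, $r2, L4 ; 0/11/3/9 ; →fallthru
#2 ori   $r2, $r1, 4 ; 0/11/15/9
#3 slti  $r3, $r0, 6 ; 0/11/15/1
#4 andi  $r3, $r0, 0 ; 0/11/15/0
#5 nor  $r2, $r2, $r3 ; 0/11/65520/0
#6 bne  $r0, $r2, L11 ; 0/11/65520/0 ; →target
#7 addi  $r2, $r0, 9 ; 0/11/9/0

9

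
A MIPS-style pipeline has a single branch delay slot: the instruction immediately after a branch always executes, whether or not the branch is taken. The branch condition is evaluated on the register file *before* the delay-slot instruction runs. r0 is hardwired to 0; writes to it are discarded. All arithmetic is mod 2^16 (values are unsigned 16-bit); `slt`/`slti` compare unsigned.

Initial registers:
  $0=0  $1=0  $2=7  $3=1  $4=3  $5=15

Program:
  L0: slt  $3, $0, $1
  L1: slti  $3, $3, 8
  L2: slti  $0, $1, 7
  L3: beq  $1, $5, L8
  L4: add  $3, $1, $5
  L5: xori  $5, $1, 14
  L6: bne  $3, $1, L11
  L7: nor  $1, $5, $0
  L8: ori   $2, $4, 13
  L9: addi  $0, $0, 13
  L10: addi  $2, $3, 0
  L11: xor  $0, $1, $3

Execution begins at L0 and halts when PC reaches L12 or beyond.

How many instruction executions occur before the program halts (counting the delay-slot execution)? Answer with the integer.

#0 slt  $3, $0, $1 ; 0/0/7/0/3/15
#1 slti  $3, $3, 8 ; 0/0/7/1/3/15
#2 slti  $0, $1, 7 ; 0/0/7/1/3/15
#3 beq  $1, $5, L8 ; 0/0/7/1/3/15 ; →fallthru
#4 add  $3, $1, $5 ; 0/0/7/15/3/15
#5 xori  $5, $1, 14 ; 0/0/7/15/3/14
#6 bne  $3, $1, L11 ; 0/0/7/15/3/14 ; →target
#7 nor  $1, $5, $0 ; 0/65521/7/15/3/14
#11 xor  $0, $1, $3 ; 0/65521/7/15/3/14

9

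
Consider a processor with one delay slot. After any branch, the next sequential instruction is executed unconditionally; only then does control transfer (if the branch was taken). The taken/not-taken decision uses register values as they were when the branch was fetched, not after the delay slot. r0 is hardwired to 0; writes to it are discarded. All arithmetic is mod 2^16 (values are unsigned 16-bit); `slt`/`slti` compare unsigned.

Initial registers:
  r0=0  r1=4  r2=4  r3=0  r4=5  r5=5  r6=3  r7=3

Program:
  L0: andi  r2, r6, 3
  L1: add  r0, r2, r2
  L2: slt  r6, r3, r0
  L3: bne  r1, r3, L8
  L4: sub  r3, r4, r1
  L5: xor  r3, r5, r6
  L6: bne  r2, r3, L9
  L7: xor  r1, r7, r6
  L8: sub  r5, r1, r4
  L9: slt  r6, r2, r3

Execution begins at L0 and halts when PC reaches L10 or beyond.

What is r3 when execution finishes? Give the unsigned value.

1

#0 andi  r2, r6, 3 ; 0/4/3/0/5/5/3/3
#1 add  r0, r2, r2 ; 0/4/3/0/5/5/3/3
#2 slt  r6, r3, r0 ; 0/4/3/0/5/5/0/3
#3 bne  r1, r3, L8 ; 0/4/3/0/5/5/0/3 ; →target
#4 sub  r3, r4, r1 ; 0/4/3/1/5/5/0/3
#8 sub  r5, r1, r4 ; 0/4/3/1/5/65535/0/3
#9 slt  r6, r2, r3 ; 0/4/3/1/5/65535/0/3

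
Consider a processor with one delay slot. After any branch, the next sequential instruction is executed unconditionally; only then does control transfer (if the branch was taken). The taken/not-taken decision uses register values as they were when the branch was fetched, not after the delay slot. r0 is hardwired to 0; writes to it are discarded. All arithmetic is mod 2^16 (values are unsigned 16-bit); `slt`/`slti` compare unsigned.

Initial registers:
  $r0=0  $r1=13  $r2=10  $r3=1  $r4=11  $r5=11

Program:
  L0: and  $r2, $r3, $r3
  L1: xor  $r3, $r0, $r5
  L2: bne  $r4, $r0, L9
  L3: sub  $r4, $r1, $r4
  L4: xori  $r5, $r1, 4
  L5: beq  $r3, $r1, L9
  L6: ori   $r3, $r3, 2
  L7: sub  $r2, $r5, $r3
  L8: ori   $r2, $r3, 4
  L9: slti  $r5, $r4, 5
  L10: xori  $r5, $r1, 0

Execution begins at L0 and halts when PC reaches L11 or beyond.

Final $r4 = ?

2

[0] and  $r2, $r3, $r3  →  {$r0:0, $r1:13, $r2:1, $r3:1, $r4:11, $r5:11}
[1] xor  $r3, $r0, $r5  →  {$r0:0, $r1:13, $r2:1, $r3:11, $r4:11, $r5:11}
[2] bne  $r4, $r0, L9  →  {$r0:0, $r1:13, $r2:1, $r3:11, $r4:11, $r5:11}  ⟨branch taken⟩
[3] sub  $r4, $r1, $r4  →  {$r0:0, $r1:13, $r2:1, $r3:11, $r4:2, $r5:11}
[9] slti  $r5, $r4, 5  →  {$r0:0, $r1:13, $r2:1, $r3:11, $r4:2, $r5:1}
[10] xori  $r5, $r1, 0  →  {$r0:0, $r1:13, $r2:1, $r3:11, $r4:2, $r5:13}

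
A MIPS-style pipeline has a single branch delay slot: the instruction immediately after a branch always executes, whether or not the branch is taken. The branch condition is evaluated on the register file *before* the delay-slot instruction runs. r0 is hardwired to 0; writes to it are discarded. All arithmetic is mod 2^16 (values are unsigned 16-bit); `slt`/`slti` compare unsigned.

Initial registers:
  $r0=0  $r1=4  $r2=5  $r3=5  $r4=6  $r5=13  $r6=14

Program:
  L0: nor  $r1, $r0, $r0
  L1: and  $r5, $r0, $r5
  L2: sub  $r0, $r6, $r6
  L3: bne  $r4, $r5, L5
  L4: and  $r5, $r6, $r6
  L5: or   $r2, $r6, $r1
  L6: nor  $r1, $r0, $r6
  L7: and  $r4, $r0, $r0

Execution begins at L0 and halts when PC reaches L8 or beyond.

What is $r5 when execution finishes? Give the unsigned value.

#0 nor  $r1, $r0, $r0 ; 0/65535/5/5/6/13/14
#1 and  $r5, $r0, $r5 ; 0/65535/5/5/6/0/14
#2 sub  $r0, $r6, $r6 ; 0/65535/5/5/6/0/14
#3 bne  $r4, $r5, L5 ; 0/65535/5/5/6/0/14 ; →target
#4 and  $r5, $r6, $r6 ; 0/65535/5/5/6/14/14
#5 or   $r2, $r6, $r1 ; 0/65535/65535/5/6/14/14
#6 nor  $r1, $r0, $r6 ; 0/65521/65535/5/6/14/14
#7 and  $r4, $r0, $r0 ; 0/65521/65535/5/0/14/14

14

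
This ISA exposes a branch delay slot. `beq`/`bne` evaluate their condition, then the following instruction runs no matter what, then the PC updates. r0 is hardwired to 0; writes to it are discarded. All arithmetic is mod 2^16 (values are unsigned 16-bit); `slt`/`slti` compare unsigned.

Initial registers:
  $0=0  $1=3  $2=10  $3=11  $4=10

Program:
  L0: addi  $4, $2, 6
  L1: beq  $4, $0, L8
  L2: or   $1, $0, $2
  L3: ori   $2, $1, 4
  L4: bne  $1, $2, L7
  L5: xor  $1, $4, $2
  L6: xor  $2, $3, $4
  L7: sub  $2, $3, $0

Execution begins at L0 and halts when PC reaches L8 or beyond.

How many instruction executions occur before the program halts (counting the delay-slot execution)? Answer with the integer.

7

[0] addi  $4, $2, 6  →  {$0:0, $1:3, $2:10, $3:11, $4:16}
[1] beq  $4, $0, L8  →  {$0:0, $1:3, $2:10, $3:11, $4:16}  ⟨branch fallthrough⟩
[2] or   $1, $0, $2  →  {$0:0, $1:10, $2:10, $3:11, $4:16}
[3] ori   $2, $1, 4  →  {$0:0, $1:10, $2:14, $3:11, $4:16}
[4] bne  $1, $2, L7  →  {$0:0, $1:10, $2:14, $3:11, $4:16}  ⟨branch taken⟩
[5] xor  $1, $4, $2  →  {$0:0, $1:30, $2:14, $3:11, $4:16}
[7] sub  $2, $3, $0  →  {$0:0, $1:30, $2:11, $3:11, $4:16}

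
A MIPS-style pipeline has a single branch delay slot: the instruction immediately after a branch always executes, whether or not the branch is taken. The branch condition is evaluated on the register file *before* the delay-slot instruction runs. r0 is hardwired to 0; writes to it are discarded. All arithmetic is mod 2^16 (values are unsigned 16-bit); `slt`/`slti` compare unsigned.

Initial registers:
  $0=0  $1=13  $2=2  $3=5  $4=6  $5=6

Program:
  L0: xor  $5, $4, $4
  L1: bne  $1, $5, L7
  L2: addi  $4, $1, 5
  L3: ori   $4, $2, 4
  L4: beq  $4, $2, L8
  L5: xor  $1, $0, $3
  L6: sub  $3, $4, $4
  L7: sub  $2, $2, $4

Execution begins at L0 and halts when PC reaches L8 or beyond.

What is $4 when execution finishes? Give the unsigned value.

  step pc=0: xor  $5, $4, $4  regs=(0,13,2,5,6,0)
  step pc=1: bne  $1, $5, L7  cond=T  regs=(0,13,2,5,6,0)
  step pc=2: addi  $4, $1, 5  regs=(0,13,2,5,18,0)
  step pc=7: sub  $2, $2, $4  regs=(0,13,65520,5,18,0)

18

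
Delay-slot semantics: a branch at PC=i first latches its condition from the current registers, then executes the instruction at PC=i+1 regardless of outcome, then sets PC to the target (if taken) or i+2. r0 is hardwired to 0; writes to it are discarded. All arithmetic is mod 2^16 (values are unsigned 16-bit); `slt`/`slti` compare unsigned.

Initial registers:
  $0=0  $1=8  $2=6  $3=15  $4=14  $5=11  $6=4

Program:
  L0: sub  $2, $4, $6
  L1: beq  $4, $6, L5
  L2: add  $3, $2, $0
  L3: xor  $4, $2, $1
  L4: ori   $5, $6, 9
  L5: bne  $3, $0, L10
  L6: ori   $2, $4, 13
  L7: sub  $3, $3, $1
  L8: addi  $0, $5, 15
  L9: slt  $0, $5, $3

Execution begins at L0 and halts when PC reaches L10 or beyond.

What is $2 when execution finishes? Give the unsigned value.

15

PC=0  sub  $2, $4, $6        | $0=0 $1=8 $2=10 $3=15 $4=14 $5=11 $6=4
PC=1  beq  $4, $6, L5        | $0=0 $1=8 $2=10 $3=15 $4=14 $5=11 $6=4  [not taken]
PC=2  add  $3, $2, $0        | $0=0 $1=8 $2=10 $3=10 $4=14 $5=11 $6=4
PC=3  xor  $4, $2, $1        | $0=0 $1=8 $2=10 $3=10 $4=2 $5=11 $6=4
PC=4  ori   $5, $6, 9        | $0=0 $1=8 $2=10 $3=10 $4=2 $5=13 $6=4
PC=5  bne  $3, $0, L10       | $0=0 $1=8 $2=10 $3=10 $4=2 $5=13 $6=4  [TAKEN]
PC=6  ori   $2, $4, 13       | $0=0 $1=8 $2=15 $3=10 $4=2 $5=13 $6=4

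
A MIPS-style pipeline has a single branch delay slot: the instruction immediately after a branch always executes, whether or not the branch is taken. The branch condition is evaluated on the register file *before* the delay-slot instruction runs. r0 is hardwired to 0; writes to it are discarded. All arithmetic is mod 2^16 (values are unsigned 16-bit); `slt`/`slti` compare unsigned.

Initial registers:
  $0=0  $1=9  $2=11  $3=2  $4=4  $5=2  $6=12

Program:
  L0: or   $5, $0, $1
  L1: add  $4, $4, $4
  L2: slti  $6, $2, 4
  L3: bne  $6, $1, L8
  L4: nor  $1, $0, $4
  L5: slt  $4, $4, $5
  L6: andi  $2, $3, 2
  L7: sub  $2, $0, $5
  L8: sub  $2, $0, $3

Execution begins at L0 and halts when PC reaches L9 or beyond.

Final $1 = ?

  step pc=0: or   $5, $0, $1  regs=(0,9,11,2,4,9,12)
  step pc=1: add  $4, $4, $4  regs=(0,9,11,2,8,9,12)
  step pc=2: slti  $6, $2, 4  regs=(0,9,11,2,8,9,0)
  step pc=3: bne  $6, $1, L8  cond=T  regs=(0,9,11,2,8,9,0)
  step pc=4: nor  $1, $0, $4  regs=(0,65527,11,2,8,9,0)
  step pc=8: sub  $2, $0, $3  regs=(0,65527,65534,2,8,9,0)

65527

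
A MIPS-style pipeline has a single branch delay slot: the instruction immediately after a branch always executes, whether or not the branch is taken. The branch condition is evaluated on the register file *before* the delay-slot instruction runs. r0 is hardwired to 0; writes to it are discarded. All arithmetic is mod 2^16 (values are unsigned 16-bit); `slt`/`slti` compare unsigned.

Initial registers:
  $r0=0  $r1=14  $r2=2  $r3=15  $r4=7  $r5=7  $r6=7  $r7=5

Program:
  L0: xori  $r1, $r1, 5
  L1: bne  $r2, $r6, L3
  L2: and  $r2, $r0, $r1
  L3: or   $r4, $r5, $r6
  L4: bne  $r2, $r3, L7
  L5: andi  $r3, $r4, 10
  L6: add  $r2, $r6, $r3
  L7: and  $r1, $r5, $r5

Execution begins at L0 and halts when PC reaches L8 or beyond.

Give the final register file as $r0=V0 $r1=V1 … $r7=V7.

  step pc=0: xori  $r1, $r1, 5  regs=(0,11,2,15,7,7,7,5)
  step pc=1: bne  $r2, $r6, L3  cond=T  regs=(0,11,2,15,7,7,7,5)
  step pc=2: and  $r2, $r0, $r1  regs=(0,11,0,15,7,7,7,5)
  step pc=3: or   $r4, $r5, $r6  regs=(0,11,0,15,7,7,7,5)
  step pc=4: bne  $r2, $r3, L7  cond=T  regs=(0,11,0,15,7,7,7,5)
  step pc=5: andi  $r3, $r4, 10  regs=(0,11,0,2,7,7,7,5)
  step pc=7: and  $r1, $r5, $r5  regs=(0,7,0,2,7,7,7,5)

$r0=0 $r1=7 $r2=0 $r3=2 $r4=7 $r5=7 $r6=7 $r7=5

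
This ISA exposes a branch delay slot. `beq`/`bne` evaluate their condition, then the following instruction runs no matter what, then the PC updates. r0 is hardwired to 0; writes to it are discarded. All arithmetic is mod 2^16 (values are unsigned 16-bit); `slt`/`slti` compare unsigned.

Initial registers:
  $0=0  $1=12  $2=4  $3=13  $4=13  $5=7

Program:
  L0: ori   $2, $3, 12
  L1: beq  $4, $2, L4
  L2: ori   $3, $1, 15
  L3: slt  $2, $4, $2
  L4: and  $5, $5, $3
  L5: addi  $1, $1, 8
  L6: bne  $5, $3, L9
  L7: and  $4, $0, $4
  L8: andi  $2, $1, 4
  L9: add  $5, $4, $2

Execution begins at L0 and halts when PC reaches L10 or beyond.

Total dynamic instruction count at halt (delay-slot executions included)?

8

  step pc=0: ori   $2, $3, 12  regs=(0,12,13,13,13,7)
  step pc=1: beq  $4, $2, L4  cond=T  regs=(0,12,13,13,13,7)
  step pc=2: ori   $3, $1, 15  regs=(0,12,13,15,13,7)
  step pc=4: and  $5, $5, $3  regs=(0,12,13,15,13,7)
  step pc=5: addi  $1, $1, 8  regs=(0,20,13,15,13,7)
  step pc=6: bne  $5, $3, L9  cond=T  regs=(0,20,13,15,13,7)
  step pc=7: and  $4, $0, $4  regs=(0,20,13,15,0,7)
  step pc=9: add  $5, $4, $2  regs=(0,20,13,15,0,13)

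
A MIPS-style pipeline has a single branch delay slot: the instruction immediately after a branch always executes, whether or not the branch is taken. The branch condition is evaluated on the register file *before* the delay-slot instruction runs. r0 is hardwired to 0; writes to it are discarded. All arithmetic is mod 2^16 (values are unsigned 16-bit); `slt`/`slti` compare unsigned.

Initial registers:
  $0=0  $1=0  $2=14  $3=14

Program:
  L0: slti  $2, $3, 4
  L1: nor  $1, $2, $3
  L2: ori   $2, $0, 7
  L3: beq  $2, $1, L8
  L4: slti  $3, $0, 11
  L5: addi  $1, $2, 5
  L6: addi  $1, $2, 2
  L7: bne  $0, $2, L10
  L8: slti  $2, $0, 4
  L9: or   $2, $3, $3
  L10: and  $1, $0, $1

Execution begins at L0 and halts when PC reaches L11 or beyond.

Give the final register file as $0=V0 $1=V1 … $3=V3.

PC=0  slti  $2, $3, 4        | $0=0 $1=0 $2=0 $3=14
PC=1  nor  $1, $2, $3        | $0=0 $1=65521 $2=0 $3=14
PC=2  ori   $2, $0, 7        | $0=0 $1=65521 $2=7 $3=14
PC=3  beq  $2, $1, L8        | $0=0 $1=65521 $2=7 $3=14  [not taken]
PC=4  slti  $3, $0, 11       | $0=0 $1=65521 $2=7 $3=1
PC=5  addi  $1, $2, 5        | $0=0 $1=12 $2=7 $3=1
PC=6  addi  $1, $2, 2        | $0=0 $1=9 $2=7 $3=1
PC=7  bne  $0, $2, L10       | $0=0 $1=9 $2=7 $3=1  [TAKEN]
PC=8  slti  $2, $0, 4        | $0=0 $1=9 $2=1 $3=1
PC=10 and  $1, $0, $1        | $0=0 $1=0 $2=1 $3=1

$0=0 $1=0 $2=1 $3=1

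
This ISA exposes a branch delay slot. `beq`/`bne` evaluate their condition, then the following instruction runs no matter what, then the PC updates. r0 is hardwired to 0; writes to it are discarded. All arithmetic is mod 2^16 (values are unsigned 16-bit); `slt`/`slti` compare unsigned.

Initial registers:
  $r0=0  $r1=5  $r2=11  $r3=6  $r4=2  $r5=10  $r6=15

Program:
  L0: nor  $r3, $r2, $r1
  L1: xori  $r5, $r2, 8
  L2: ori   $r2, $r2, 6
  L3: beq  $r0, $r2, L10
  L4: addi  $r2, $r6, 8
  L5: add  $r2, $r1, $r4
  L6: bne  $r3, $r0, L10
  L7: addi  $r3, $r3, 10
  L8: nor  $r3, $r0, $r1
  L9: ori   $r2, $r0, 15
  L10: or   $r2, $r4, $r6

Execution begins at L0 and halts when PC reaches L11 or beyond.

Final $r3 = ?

#0 nor  $r3, $r2, $r1 ; 0/5/11/65520/2/10/15
#1 xori  $r5, $r2, 8 ; 0/5/11/65520/2/3/15
#2 ori   $r2, $r2, 6 ; 0/5/15/65520/2/3/15
#3 beq  $r0, $r2, L10 ; 0/5/15/65520/2/3/15 ; →fallthru
#4 addi  $r2, $r6, 8 ; 0/5/23/65520/2/3/15
#5 add  $r2, $r1, $r4 ; 0/5/7/65520/2/3/15
#6 bne  $r3, $r0, L10 ; 0/5/7/65520/2/3/15 ; →target
#7 addi  $r3, $r3, 10 ; 0/5/7/65530/2/3/15
#10 or   $r2, $r4, $r6 ; 0/5/15/65530/2/3/15

65530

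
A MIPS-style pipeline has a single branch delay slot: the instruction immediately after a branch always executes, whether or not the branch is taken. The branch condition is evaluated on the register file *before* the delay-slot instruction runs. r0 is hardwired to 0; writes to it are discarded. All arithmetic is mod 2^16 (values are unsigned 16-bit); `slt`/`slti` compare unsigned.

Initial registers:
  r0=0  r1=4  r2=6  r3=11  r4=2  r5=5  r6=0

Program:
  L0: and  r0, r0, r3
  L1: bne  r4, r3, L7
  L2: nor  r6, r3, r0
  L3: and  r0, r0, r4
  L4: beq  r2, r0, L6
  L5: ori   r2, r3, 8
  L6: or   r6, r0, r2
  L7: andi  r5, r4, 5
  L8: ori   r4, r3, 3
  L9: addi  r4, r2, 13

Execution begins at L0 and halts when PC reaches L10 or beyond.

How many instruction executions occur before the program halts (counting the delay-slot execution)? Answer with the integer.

#0 and  r0, r0, r3 ; 0/4/6/11/2/5/0
#1 bne  r4, r3, L7 ; 0/4/6/11/2/5/0 ; →target
#2 nor  r6, r3, r0 ; 0/4/6/11/2/5/65524
#7 andi  r5, r4, 5 ; 0/4/6/11/2/0/65524
#8 ori   r4, r3, 3 ; 0/4/6/11/11/0/65524
#9 addi  r4, r2, 13 ; 0/4/6/11/19/0/65524

6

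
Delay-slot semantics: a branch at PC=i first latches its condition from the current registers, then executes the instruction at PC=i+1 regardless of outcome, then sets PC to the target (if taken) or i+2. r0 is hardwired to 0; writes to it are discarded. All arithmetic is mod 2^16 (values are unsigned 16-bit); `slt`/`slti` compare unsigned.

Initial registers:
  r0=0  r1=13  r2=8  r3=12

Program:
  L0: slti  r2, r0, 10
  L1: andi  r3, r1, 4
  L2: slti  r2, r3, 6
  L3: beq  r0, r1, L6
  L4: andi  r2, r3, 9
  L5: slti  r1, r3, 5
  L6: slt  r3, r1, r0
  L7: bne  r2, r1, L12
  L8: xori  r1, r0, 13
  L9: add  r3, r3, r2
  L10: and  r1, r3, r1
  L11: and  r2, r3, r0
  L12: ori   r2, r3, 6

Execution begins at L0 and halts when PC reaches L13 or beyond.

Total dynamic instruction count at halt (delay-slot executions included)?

PC=0  slti  r2, r0, 10       | r0=0 r1=13 r2=1 r3=12
PC=1  andi  r3, r1, 4        | r0=0 r1=13 r2=1 r3=4
PC=2  slti  r2, r3, 6        | r0=0 r1=13 r2=1 r3=4
PC=3  beq  r0, r1, L6        | r0=0 r1=13 r2=1 r3=4  [not taken]
PC=4  andi  r2, r3, 9        | r0=0 r1=13 r2=0 r3=4
PC=5  slti  r1, r3, 5        | r0=0 r1=1 r2=0 r3=4
PC=6  slt  r3, r1, r0        | r0=0 r1=1 r2=0 r3=0
PC=7  bne  r2, r1, L12       | r0=0 r1=1 r2=0 r3=0  [TAKEN]
PC=8  xori  r1, r0, 13       | r0=0 r1=13 r2=0 r3=0
PC=12 ori   r2, r3, 6        | r0=0 r1=13 r2=6 r3=0

10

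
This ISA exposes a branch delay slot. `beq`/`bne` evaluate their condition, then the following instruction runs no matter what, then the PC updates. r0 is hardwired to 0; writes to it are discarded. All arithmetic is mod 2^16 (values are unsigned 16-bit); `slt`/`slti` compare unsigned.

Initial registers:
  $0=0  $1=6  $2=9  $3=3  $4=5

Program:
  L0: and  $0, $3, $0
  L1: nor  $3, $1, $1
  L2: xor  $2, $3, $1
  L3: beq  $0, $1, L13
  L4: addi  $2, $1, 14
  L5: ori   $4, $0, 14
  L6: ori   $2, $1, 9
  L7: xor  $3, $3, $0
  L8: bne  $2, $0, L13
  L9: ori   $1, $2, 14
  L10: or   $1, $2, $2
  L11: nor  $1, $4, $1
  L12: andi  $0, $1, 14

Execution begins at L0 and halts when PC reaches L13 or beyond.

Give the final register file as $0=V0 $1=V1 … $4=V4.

$0=0 $1=15 $2=15 $3=65529 $4=14

#0 and  $0, $3, $0 ; 0/6/9/3/5
#1 nor  $3, $1, $1 ; 0/6/9/65529/5
#2 xor  $2, $3, $1 ; 0/6/65535/65529/5
#3 beq  $0, $1, L13 ; 0/6/65535/65529/5 ; →fallthru
#4 addi  $2, $1, 14 ; 0/6/20/65529/5
#5 ori   $4, $0, 14 ; 0/6/20/65529/14
#6 ori   $2, $1, 9 ; 0/6/15/65529/14
#7 xor  $3, $3, $0 ; 0/6/15/65529/14
#8 bne  $2, $0, L13 ; 0/6/15/65529/14 ; →target
#9 ori   $1, $2, 14 ; 0/15/15/65529/14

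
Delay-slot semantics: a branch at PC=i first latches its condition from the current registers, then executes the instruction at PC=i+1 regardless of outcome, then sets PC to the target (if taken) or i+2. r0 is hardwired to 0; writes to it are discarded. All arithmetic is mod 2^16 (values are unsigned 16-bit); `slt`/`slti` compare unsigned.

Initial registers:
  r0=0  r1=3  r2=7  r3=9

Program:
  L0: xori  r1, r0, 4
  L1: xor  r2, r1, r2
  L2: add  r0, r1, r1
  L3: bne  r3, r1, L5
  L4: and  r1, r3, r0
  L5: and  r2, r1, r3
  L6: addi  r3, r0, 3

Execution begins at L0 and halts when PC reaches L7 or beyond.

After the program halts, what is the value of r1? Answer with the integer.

PC=0  xori  r1, r0, 4        | r0=0 r1=4 r2=7 r3=9
PC=1  xor  r2, r1, r2        | r0=0 r1=4 r2=3 r3=9
PC=2  add  r0, r1, r1        | r0=0 r1=4 r2=3 r3=9
PC=3  bne  r3, r1, L5        | r0=0 r1=4 r2=3 r3=9  [TAKEN]
PC=4  and  r1, r3, r0        | r0=0 r1=0 r2=3 r3=9
PC=5  and  r2, r1, r3        | r0=0 r1=0 r2=0 r3=9
PC=6  addi  r3, r0, 3        | r0=0 r1=0 r2=0 r3=3

0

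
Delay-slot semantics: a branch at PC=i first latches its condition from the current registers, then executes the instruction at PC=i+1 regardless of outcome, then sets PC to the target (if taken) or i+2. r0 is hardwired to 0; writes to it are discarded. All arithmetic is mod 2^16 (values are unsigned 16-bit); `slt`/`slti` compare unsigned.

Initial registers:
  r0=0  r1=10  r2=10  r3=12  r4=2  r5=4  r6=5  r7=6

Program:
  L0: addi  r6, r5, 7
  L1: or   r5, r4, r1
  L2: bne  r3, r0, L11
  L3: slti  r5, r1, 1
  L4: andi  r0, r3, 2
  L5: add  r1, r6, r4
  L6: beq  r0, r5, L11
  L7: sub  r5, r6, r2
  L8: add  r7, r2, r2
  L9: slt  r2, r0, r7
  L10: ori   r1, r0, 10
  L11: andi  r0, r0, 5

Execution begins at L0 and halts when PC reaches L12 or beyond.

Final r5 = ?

#0 addi  r6, r5, 7 ; 0/10/10/12/2/4/11/6
#1 or   r5, r4, r1 ; 0/10/10/12/2/10/11/6
#2 bne  r3, r0, L11 ; 0/10/10/12/2/10/11/6 ; →target
#3 slti  r5, r1, 1 ; 0/10/10/12/2/0/11/6
#11 andi  r0, r0, 5 ; 0/10/10/12/2/0/11/6

0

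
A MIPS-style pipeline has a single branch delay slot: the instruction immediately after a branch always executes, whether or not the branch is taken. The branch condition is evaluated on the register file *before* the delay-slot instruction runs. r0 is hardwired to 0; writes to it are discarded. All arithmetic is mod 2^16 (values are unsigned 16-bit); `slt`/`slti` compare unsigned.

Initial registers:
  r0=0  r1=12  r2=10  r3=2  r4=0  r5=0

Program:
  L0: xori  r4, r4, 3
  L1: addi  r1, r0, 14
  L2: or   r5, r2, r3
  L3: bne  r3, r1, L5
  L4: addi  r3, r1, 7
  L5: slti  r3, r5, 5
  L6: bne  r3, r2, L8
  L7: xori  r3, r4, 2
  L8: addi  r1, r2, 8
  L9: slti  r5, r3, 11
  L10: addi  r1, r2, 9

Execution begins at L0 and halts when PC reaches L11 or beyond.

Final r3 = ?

1

PC=0  xori  r4, r4, 3        | r0=0 r1=12 r2=10 r3=2 r4=3 r5=0
PC=1  addi  r1, r0, 14       | r0=0 r1=14 r2=10 r3=2 r4=3 r5=0
PC=2  or   r5, r2, r3        | r0=0 r1=14 r2=10 r3=2 r4=3 r5=10
PC=3  bne  r3, r1, L5        | r0=0 r1=14 r2=10 r3=2 r4=3 r5=10  [TAKEN]
PC=4  addi  r3, r1, 7        | r0=0 r1=14 r2=10 r3=21 r4=3 r5=10
PC=5  slti  r3, r5, 5        | r0=0 r1=14 r2=10 r3=0 r4=3 r5=10
PC=6  bne  r3, r2, L8        | r0=0 r1=14 r2=10 r3=0 r4=3 r5=10  [TAKEN]
PC=7  xori  r3, r4, 2        | r0=0 r1=14 r2=10 r3=1 r4=3 r5=10
PC=8  addi  r1, r2, 8        | r0=0 r1=18 r2=10 r3=1 r4=3 r5=10
PC=9  slti  r5, r3, 11       | r0=0 r1=18 r2=10 r3=1 r4=3 r5=1
PC=10 addi  r1, r2, 9        | r0=0 r1=19 r2=10 r3=1 r4=3 r5=1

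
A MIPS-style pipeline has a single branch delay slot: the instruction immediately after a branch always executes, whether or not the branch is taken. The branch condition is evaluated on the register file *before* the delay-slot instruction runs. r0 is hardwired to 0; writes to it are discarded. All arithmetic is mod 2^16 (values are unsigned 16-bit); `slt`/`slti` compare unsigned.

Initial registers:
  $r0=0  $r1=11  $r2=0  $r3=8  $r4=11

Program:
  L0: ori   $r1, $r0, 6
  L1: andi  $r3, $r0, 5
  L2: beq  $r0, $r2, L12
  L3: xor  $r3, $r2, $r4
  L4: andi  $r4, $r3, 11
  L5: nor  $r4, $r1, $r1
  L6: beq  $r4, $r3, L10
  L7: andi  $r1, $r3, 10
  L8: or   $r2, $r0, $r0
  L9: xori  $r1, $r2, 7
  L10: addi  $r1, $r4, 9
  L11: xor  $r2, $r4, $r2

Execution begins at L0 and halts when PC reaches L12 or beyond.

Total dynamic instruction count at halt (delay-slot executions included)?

4

PC=0  ori   $r1, $r0, 6      | $r0=0 $r1=6 $r2=0 $r3=8 $r4=11
PC=1  andi  $r3, $r0, 5      | $r0=0 $r1=6 $r2=0 $r3=0 $r4=11
PC=2  beq  $r0, $r2, L12     | $r0=0 $r1=6 $r2=0 $r3=0 $r4=11  [TAKEN]
PC=3  xor  $r3, $r2, $r4     | $r0=0 $r1=6 $r2=0 $r3=11 $r4=11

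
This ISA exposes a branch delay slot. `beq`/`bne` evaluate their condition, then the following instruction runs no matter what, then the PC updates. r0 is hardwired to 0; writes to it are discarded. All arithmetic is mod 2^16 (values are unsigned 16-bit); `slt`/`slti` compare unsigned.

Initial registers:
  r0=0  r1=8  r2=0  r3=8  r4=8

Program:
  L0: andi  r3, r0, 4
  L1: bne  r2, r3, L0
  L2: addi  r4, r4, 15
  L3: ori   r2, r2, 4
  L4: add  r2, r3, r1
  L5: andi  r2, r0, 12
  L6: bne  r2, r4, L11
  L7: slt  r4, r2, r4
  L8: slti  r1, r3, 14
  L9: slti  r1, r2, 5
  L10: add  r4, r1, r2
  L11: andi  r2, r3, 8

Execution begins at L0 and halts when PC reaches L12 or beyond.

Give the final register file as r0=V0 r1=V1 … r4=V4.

r0=0 r1=8 r2=0 r3=0 r4=1

[0] andi  r3, r0, 4  →  {r0:0, r1:8, r2:0, r3:0, r4:8}
[1] bne  r2, r3, L0  →  {r0:0, r1:8, r2:0, r3:0, r4:8}  ⟨branch fallthrough⟩
[2] addi  r4, r4, 15  →  {r0:0, r1:8, r2:0, r3:0, r4:23}
[3] ori   r2, r2, 4  →  {r0:0, r1:8, r2:4, r3:0, r4:23}
[4] add  r2, r3, r1  →  {r0:0, r1:8, r2:8, r3:0, r4:23}
[5] andi  r2, r0, 12  →  {r0:0, r1:8, r2:0, r3:0, r4:23}
[6] bne  r2, r4, L11  →  {r0:0, r1:8, r2:0, r3:0, r4:23}  ⟨branch taken⟩
[7] slt  r4, r2, r4  →  {r0:0, r1:8, r2:0, r3:0, r4:1}
[11] andi  r2, r3, 8  →  {r0:0, r1:8, r2:0, r3:0, r4:1}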